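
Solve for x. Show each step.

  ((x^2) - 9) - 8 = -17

Step 1. [((x^2) - 9) - 8 = -17] add 8: x sits inside (… - 8). So sub: (x^2) - 9 = -9.
Step 2. [(x^2) - 9 = -9] 9 comes off first (add 9) ⇒ sub: x^2 = 0.
Step 3. [x^2 = 0] LHS squared, RHS 0 ≥ 0: apply √ (±) ⇒ sqrt: x = 0.

Answer: x ∈ {0}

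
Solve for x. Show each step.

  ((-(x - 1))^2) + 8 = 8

Step 1. [((-(x - 1))^2) + 8 = 8] subtract 8: x sits inside (… + 8) ⇒ sub: (-(x - 1))^2 = 0.
Step 2. [(-(x - 1))^2 = 0] 0 ≥ 0, LHS is (·)² — take ±√, so sqrt: -(x - 1) = 0.
Step 3. [-(x - 1) = 0] flip signs both sides. So neg: x - 1 = 0.
Step 4. [x - 1 = 0] the outer -1 inverts by adding 1 ⇒ sub: x = 1.

Answer: x ∈ {1}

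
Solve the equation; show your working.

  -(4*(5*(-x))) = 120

Step 1. [-(4*(5*(-x))) = 120] LHS negated; negate both sides, so neg: 4*(5*(-x)) = -120.
Step 2. [4*(5*(-x)) = -120] leading coefficient 4: divide by 4 ⇒ div: 5*(-x) = -30.
Step 3. [5*(-x) = -30] LHS = 5·(…); ÷5 both sides, so div: -x = -6.
Step 4. [-x = -6] LHS negated; negate both sides. So neg: x = 6.

Answer: x ∈ {6}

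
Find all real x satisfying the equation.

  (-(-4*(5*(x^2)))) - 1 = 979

Step 1. [(-(-4*(5*(x^2)))) - 1 = 979] -1 is outermost — add 1 both sides, so sub: -(-4*(5*(x^2))) = 980.
Step 2. [-(-4*(5*(x^2))) = 980] flip signs both sides. So neg: -4*(5*(x^2)) = -980.
Step 3. [-4*(5*(x^2)) = -980] leading coefficient -4: divide by -4. So div: 5*(x^2) = 245.
Step 4. [5*(x^2) = 245] LHS = 5·(…); ÷5 both sides ⇒ div: x^2 = 49.
Step 5. [x^2 = 49] LHS squared, RHS 49 ≥ 0: apply √ (±) ⇒ sqrt: x = 7 or -7.

Answer: x ∈ {-7, 7}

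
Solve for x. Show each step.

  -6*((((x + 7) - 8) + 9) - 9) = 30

Step 1. [-6*((((x + 7) - 8) + 9) - 9) = 30] -6·(inner) — divide through by -6 ⇒ div: (((x + 7) - 8) + 9) - 9 = -5.
Step 2. [(((x + 7) - 8) + 9) - 9 = -5] 9 comes off first (add 9), so sub: ((x + 7) - 8) + 9 = 4.
Step 3. [((x + 7) - 8) + 9 = 4] peel the +9: subtract 9 from each side ⇒ sub: (x + 7) - 8 = -5.
Step 4. [(x + 7) - 8 = -5] peel the -8: add 8 from each side, so sub: x + 7 = 3.
Step 5. [x + 7 = 3] +7 is outermost — subtract 7 both sides ⇒ sub: x = -4.

Answer: x ∈ {-4}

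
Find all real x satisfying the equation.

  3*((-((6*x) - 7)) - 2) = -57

Step 1. [3*((-((6*x) - 7)) - 2) = -57] 3 out front; divide by 3. So div: (-((6*x) - 7)) - 2 = -19.
Step 2. [(-((6*x) - 7)) - 2 = -19] add 2: x sits inside (… - 2), so sub: -((6*x) - 7) = -17.
Step 3. [-((6*x) - 7) = -17] flip signs both sides ⇒ neg: (6*x) - 7 = 17.
Step 4. [(6*x) - 7 = 17] add 7: x sits inside (… - 7), so sub: 6*x = 24.
Step 5. [6*x = 24] 6 out front; divide by 6. So div: x = 4.

Answer: x ∈ {4}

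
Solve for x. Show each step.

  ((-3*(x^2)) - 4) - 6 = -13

Step 1. [((-3*(x^2)) - 4) - 6 = -13] the outer -6 inverts by adding 6 ⇒ sub: (-3*(x^2)) - 4 = -7.
Step 2. [(-3*(x^2)) - 4 = -7] the outer -4 inverts by adding 4, so sub: -3*(x^2) = -3.
Step 3. [-3*(x^2) = -3] -3 out front; divide by -3. So div: x^2 = 1.
Step 4. [x^2 = 1] √ both sides: 1 ≥ 0 gives two branches. So sqrt: x = 1 or -1.

Answer: x ∈ {-1, 1}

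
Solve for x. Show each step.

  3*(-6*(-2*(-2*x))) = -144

Step 1. [3*(-6*(-2*(-2*x))) = -144] leading coefficient 3: divide by 3 ⇒ div: -6*(-2*(-2*x)) = -48.
Step 2. [-6*(-2*(-2*x)) = -48] LHS = -6·(…); ÷-6 both sides. So div: -2*(-2*x) = 8.
Step 3. [-2*(-2*x) = 8] -2·(inner) — divide through by -2. So div: -2*x = -4.
Step 4. [-2*x = -4] leading coefficient -2: divide by -2 ⇒ div: x = 2.

Answer: x ∈ {2}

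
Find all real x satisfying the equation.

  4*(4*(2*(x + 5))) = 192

Step 1. [4*(4*(2*(x + 5))) = 192] 4·(inner) — divide through by 4. So div: 4*(2*(x + 5)) = 48.
Step 2. [4*(2*(x + 5)) = 48] 4 out front; divide by 4 ⇒ div: 2*(x + 5) = 12.
Step 3. [2*(x + 5) = 12] 2·(inner) — divide through by 2, so div: x + 5 = 6.
Step 4. [x + 5 = 6] the outer +5 inverts by subtracting 5. So sub: x = 1.

Answer: x ∈ {1}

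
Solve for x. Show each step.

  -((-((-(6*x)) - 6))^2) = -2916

Step 1. [-((-((-(6*x)) - 6))^2) = -2916] leading − — multiply by −1. So neg: (-((-(6*x)) - 6))^2 = 2916.
Step 2. [(-((-(6*x)) - 6))^2 = 2916] 2916 ≥ 0, LHS is (·)² — take ±√, so sqrt: -((-(6*x)) - 6) = 54 or -54.
Step 3. [-((-(6*x)) - 6) = 54 or -54] LHS negated; negate both sides, so neg: (-(6*x)) - 6 = -54 or 54.
Step 4. [(-(6*x)) - 6 = -54 or 54] 6 comes off first (add 6), so sub: -(6*x) = -48 or 60.
Step 5. [-(6*x) = -48 or 60] flip signs both sides ⇒ neg: 6*x = 48 or -60.
Step 6. [6*x = 48 or -60] LHS = 6·(…); ÷6 both sides, so div: x = 8 or -10.

Answer: x ∈ {-10, 8}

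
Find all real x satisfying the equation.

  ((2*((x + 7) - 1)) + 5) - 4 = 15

Step 1. [((2*((x + 7) - 1)) + 5) - 4 = 15] the outer -4 inverts by adding 4, so sub: (2*((x + 7) - 1)) + 5 = 19.
Step 2. [(2*((x + 7) - 1)) + 5 = 19] +5 is outermost — subtract 5 both sides. So sub: 2*((x + 7) - 1) = 14.
Step 3. [2*((x + 7) - 1) = 14] 2·(inner) — divide through by 2. So div: (x + 7) - 1 = 7.
Step 4. [(x + 7) - 1 = 7] add 1: x sits inside (… - 1). So sub: x + 7 = 8.
Step 5. [x + 7 = 8] +7 is outermost — subtract 7 both sides, so sub: x = 1.

Answer: x ∈ {1}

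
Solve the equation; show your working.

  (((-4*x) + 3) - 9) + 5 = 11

Step 1. [(((-4*x) + 3) - 9) + 5 = 11] subtract 5: x sits inside (… + 5). So sub: ((-4*x) + 3) - 9 = 6.
Step 2. [((-4*x) + 3) - 9 = 6] -9 is outermost — add 9 both sides. So sub: (-4*x) + 3 = 15.
Step 3. [(-4*x) + 3 = 15] subtract 3: x sits inside (… + 3) ⇒ sub: -4*x = 12.
Step 4. [-4*x = 12] -4 out front; divide by -4. So div: x = -3.

Answer: x ∈ {-3}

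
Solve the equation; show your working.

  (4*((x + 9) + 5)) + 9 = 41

Step 1. [(4*((x + 9) + 5)) + 9 = 41] +9 is outermost — subtract 9 both sides ⇒ sub: 4*((x + 9) + 5) = 32.
Step 2. [4*((x + 9) + 5) = 32] divide by the outer 4. So div: (x + 9) + 5 = 8.
Step 3. [(x + 9) + 5 = 8] peel the +5: subtract 5 from each side. So sub: x + 9 = 3.
Step 4. [x + 9 = 3] +9 is outermost — subtract 9 both sides, so sub: x = -6.

Answer: x ∈ {-6}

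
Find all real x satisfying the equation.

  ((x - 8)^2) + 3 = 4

Step 1. [((x - 8)^2) + 3 = 4] subtract 3: x sits inside (… + 3) ⇒ sub: (x - 8)^2 = 1.
Step 2. [(x - 8)^2 = 1] 1 ≥ 0, LHS is (·)² — take ±√ ⇒ sqrt: x - 8 = 1 or -1.
Step 3. [x - 8 = 1 or -1] the outer -8 inverts by adding 8 ⇒ sub: x = 9 or 7.

Answer: x ∈ {7, 9}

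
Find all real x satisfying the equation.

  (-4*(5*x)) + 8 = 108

Step 1. [(-4*(5*x)) + 8 = 108] -4 | LHS and -4 | 108: pull -4 out ⇒ factor: (5*x) - 2 = -27.
Step 2. [(5*x) - 2 = -27] -2 is outermost — add 2 both sides. So sub: 5*x = -25.
Step 3. [5*x = -25] divide by the outer 5. So div: x = -5.

Answer: x ∈ {-5}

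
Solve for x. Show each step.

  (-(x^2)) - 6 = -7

Step 1. [(-(x^2)) - 6 = -7] add 6: x sits inside (… - 6). So sub: -(x^2) = -1.
Step 2. [-(x^2) = -1] leading − — multiply by −1 ⇒ neg: x^2 = 1.
Step 3. [x^2 = 1] √ both sides: 1 ≥ 0 gives two branches ⇒ sqrt: x = 1 or -1.

Answer: x ∈ {-1, 1}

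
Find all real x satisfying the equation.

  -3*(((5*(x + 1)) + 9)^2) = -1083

Step 1. [-3*(((5*(x + 1)) + 9)^2) = -1083] -3·(inner) — divide through by -3. So div: ((5*(x + 1)) + 9)^2 = 361.
Step 2. [((5*(x + 1)) + 9)^2 = 361] LHS squared, RHS 361 ≥ 0: apply √ (±). So sqrt: (5*(x + 1)) + 9 = 19 or -19.
Step 3. [(5*(x + 1)) + 9 = 19 or -19] the outer +9 inverts by subtracting 9 ⇒ sub: 5*(x + 1) = 10 or -28.
Step 4. [5*(x + 1) = 10 or -28] 5 out front; divide by 5, so div: x + 1 = 2 or -28/5.
Step 5. [x + 1 = 2 or -28/5] subtract 1: x sits inside (… + 1), so sub: x = 1 or -33/5.

Answer: x ∈ {-33/5, 1}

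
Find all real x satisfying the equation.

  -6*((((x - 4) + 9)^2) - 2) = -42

Step 1. [-6*((((x - 4) + 9)^2) - 2) = -42] divide by the outer -6 ⇒ div: (((x - 4) + 9)^2) - 2 = 7.
Step 2. [(((x - 4) + 9)^2) - 2 = 7] peel the -2: add 2 from each side, so sub: ((x - 4) + 9)^2 = 9.
Step 3. [((x - 4) + 9)^2 = 9] LHS squared, RHS 9 ≥ 0: apply √ (±). So sqrt: (x - 4) + 9 = 3 or -3.
Step 4. [(x - 4) + 9 = 3 or -3] peel the +9: subtract 9 from each side ⇒ sub: x - 4 = -6 or -12.
Step 5. [x - 4 = -6 or -12] add 4: x sits inside (… - 4) ⇒ sub: x = -2 or -8.

Answer: x ∈ {-8, -2}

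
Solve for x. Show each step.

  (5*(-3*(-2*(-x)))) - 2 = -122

Step 1. [(5*(-3*(-2*(-x)))) - 2 = -122] peel the -2: add 2 from each side, so sub: 5*(-3*(-2*(-x))) = -120.
Step 2. [5*(-3*(-2*(-x))) = -120] LHS = 5·(…); ÷5 both sides, so div: -3*(-2*(-x)) = -24.
Step 3. [-3*(-2*(-x)) = -24] -3 out front; divide by -3, so div: -2*(-x) = 8.
Step 4. [-2*(-x) = 8] -2 out front; divide by -2 ⇒ div: -x = -4.
Step 5. [-x = -4] flip signs both sides ⇒ neg: x = 4.

Answer: x ∈ {4}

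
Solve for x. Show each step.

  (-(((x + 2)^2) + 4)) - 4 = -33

Step 1. [(-(((x + 2)^2) + 4)) - 4 = -33] the outer -4 inverts by adding 4. So sub: -(((x + 2)^2) + 4) = -29.
Step 2. [-(((x + 2)^2) + 4) = -29] flip signs both sides. So neg: ((x + 2)^2) + 4 = 29.
Step 3. [((x + 2)^2) + 4 = 29] 4 comes off first (subtract 4). So sub: (x + 2)^2 = 25.
Step 4. [(x + 2)^2 = 25] √ both sides: 25 ≥ 0 gives two branches ⇒ sqrt: x + 2 = 5 or -5.
Step 5. [x + 2 = 5 or -5] 2 comes off first (subtract 2), so sub: x = 3 or -7.

Answer: x ∈ {-7, 3}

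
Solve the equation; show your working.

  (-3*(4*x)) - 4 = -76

Step 1. [(-3*(4*x)) - 4 = -76] peel the -4: add 4 from each side ⇒ sub: -3*(4*x) = -72.
Step 2. [-3*(4*x) = -72] leading coefficient -3: divide by -3, so div: 4*x = 24.
Step 3. [4*x = 24] leading coefficient 4: divide by 4 ⇒ div: x = 6.

Answer: x ∈ {6}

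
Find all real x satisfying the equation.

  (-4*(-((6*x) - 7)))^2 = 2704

Step 1. [(-4*(-((6*x) - 7)))^2 = 2704] 2704 ≥ 0, LHS is (·)² — take ±√ ⇒ sqrt: -4*(-((6*x) - 7)) = 52 or -52.
Step 2. [-4*(-((6*x) - 7)) = 52 or -52] -4·(inner) — divide through by -4 ⇒ div: -((6*x) - 7) = -13 or 13.
Step 3. [-((6*x) - 7) = -13 or 13] leading − — multiply by −1 ⇒ neg: (6*x) - 7 = 13 or -13.
Step 4. [(6*x) - 7 = 13 or -13] 7 comes off first (add 7) ⇒ sub: 6*x = 20 or -6.
Step 5. [6*x = 20 or -6] divide by the outer 6. So div: x = 10/3 or -1.

Answer: x ∈ {-1, 10/3}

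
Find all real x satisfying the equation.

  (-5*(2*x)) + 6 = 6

Step 1. [(-5*(2*x)) + 6 = 6] peel the +6: subtract 6 from each side, so sub: -5*(2*x) = 0.
Step 2. [-5*(2*x) = 0] leading coefficient -5: divide by -5, so div: 2*x = 0.
Step 3. [2*x = 0] LHS = 2·(…); ÷2 both sides ⇒ div: x = 0.

Answer: x ∈ {0}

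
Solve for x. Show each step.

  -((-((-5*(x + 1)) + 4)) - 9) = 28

Step 1. [-((-((-5*(x + 1)) + 4)) - 9) = 28] leading − — multiply by −1. So neg: (-((-5*(x + 1)) + 4)) - 9 = -28.
Step 2. [(-((-5*(x + 1)) + 4)) - 9 = -28] the outer -9 inverts by adding 9. So sub: -((-5*(x + 1)) + 4) = -19.
Step 3. [-((-5*(x + 1)) + 4) = -19] LHS negated; negate both sides ⇒ neg: (-5*(x + 1)) + 4 = 19.
Step 4. [(-5*(x + 1)) + 4 = 19] +4 is outermost — subtract 4 both sides ⇒ sub: -5*(x + 1) = 15.
Step 5. [-5*(x + 1) = 15] -5 out front; divide by -5, so div: x + 1 = -3.
Step 6. [x + 1 = -3] peel the +1: subtract 1 from each side ⇒ sub: x = -4.

Answer: x ∈ {-4}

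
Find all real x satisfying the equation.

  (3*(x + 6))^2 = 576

Step 1. [(3*(x + 6))^2 = 576] 576 ≥ 0, LHS is (·)² — take ±√ ⇒ sqrt: 3*(x + 6) = 24 or -24.
Step 2. [3*(x + 6) = 24 or -24] LHS = 3·(…); ÷3 both sides ⇒ div: x + 6 = 8 or -8.
Step 3. [x + 6 = 8 or -8] +6 is outermost — subtract 6 both sides ⇒ sub: x = 2 or -14.

Answer: x ∈ {-14, 2}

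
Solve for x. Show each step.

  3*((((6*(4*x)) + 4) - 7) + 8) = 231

Step 1. [3*((((6*(4*x)) + 4) - 7) + 8) = 231] divide by the outer 3. So div: (((6*(4*x)) + 4) - 7) + 8 = 77.
Step 2. [(((6*(4*x)) + 4) - 7) + 8 = 77] +8 is outermost — subtract 8 both sides ⇒ sub: ((6*(4*x)) + 4) - 7 = 69.
Step 3. [((6*(4*x)) + 4) - 7 = 69] -7 is outermost — add 7 both sides. So sub: (6*(4*x)) + 4 = 76.
Step 4. [(6*(4*x)) + 4 = 76] peel the +4: subtract 4 from each side ⇒ sub: 6*(4*x) = 72.
Step 5. [6*(4*x) = 72] divide by the outer 6. So div: 4*x = 12.
Step 6. [4*x = 12] 4 out front; divide by 4, so div: x = 3.

Answer: x ∈ {3}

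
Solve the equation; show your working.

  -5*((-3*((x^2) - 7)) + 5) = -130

Step 1. [-5*((-3*((x^2) - 7)) + 5) = -130] LHS = -5·(…); ÷-5 both sides ⇒ div: (-3*((x^2) - 7)) + 5 = 26.
Step 2. [(-3*((x^2) - 7)) + 5 = 26] +5 is outermost — subtract 5 both sides ⇒ sub: -3*((x^2) - 7) = 21.
Step 3. [-3*((x^2) - 7) = 21] divide by the outer -3, so div: (x^2) - 7 = -7.
Step 4. [(x^2) - 7 = -7] 7 comes off first (add 7), so sub: x^2 = 0.
Step 5. [x^2 = 0] LHS squared, RHS 0 ≥ 0: apply √ (±) ⇒ sqrt: x = 0.

Answer: x ∈ {0}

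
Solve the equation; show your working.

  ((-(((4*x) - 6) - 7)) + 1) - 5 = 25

Step 1. [((-(((4*x) - 6) - 7)) + 1) - 5 = 25] peel the -5: add 5 from each side, so sub: (-(((4*x) - 6) - 7)) + 1 = 30.
Step 2. [(-(((4*x) - 6) - 7)) + 1 = 30] subtract 1: x sits inside (… + 1), so sub: -(((4*x) - 6) - 7) = 29.
Step 3. [-(((4*x) - 6) - 7) = 29] LHS negated; negate both sides ⇒ neg: ((4*x) - 6) - 7 = -29.
Step 4. [((4*x) - 6) - 7 = -29] the outer -7 inverts by adding 7. So sub: (4*x) - 6 = -22.
Step 5. [(4*x) - 6 = -22] -6 is outermost — add 6 both sides ⇒ sub: 4*x = -16.
Step 6. [4*x = -16] divide by the outer 4, so div: x = -4.

Answer: x ∈ {-4}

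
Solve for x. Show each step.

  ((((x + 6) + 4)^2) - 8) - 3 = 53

Step 1. [((((x + 6) + 4)^2) - 8) - 3 = 53] peel the -3: add 3 from each side, so sub: (((x + 6) + 4)^2) - 8 = 56.
Step 2. [(((x + 6) + 4)^2) - 8 = 56] the outer -8 inverts by adding 8 ⇒ sub: ((x + 6) + 4)^2 = 64.
Step 3. [((x + 6) + 4)^2 = 64] 64 ≥ 0, LHS is (·)² — take ±√ ⇒ sqrt: (x + 6) + 4 = 8 or -8.
Step 4. [(x + 6) + 4 = 8 or -8] subtract 4: x sits inside (… + 4), so sub: x + 6 = 4 or -12.
Step 5. [x + 6 = 4 or -12] 6 comes off first (subtract 6), so sub: x = -2 or -18.

Answer: x ∈ {-18, -2}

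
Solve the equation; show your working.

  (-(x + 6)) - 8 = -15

Step 1. [(-(x + 6)) - 8 = -15] -8 is outermost — add 8 both sides, so sub: -(x + 6) = -7.
Step 2. [-(x + 6) = -7] LHS negated; negate both sides, so neg: x + 6 = 7.
Step 3. [x + 6 = 7] peel the +6: subtract 6 from each side, so sub: x = 1.

Answer: x ∈ {1}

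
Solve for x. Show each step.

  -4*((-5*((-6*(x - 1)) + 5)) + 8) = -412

Step 1. [-4*((-5*((-6*(x - 1)) + 5)) + 8) = -412] leading coefficient -4: divide by -4 ⇒ div: (-5*((-6*(x - 1)) + 5)) + 8 = 103.
Step 2. [(-5*((-6*(x - 1)) + 5)) + 8 = 103] +8 is outermost — subtract 8 both sides ⇒ sub: -5*((-6*(x - 1)) + 5) = 95.
Step 3. [-5*((-6*(x - 1)) + 5) = 95] divide by the outer -5 ⇒ div: (-6*(x - 1)) + 5 = -19.
Step 4. [(-6*(x - 1)) + 5 = -19] subtract 5: x sits inside (… + 5). So sub: -6*(x - 1) = -24.
Step 5. [-6*(x - 1) = -24] -6 out front; divide by -6 ⇒ div: x - 1 = 4.
Step 6. [x - 1 = 4] add 1: x sits inside (… - 1), so sub: x = 5.

Answer: x ∈ {5}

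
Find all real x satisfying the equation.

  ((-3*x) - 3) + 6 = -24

Step 1. [((-3*x) - 3) + 6 = -24] +6 is outermost — subtract 6 both sides. So sub: (-3*x) - 3 = -30.
Step 2. [(-3*x) - 3 = -30] 3 comes off first (add 3). So sub: -3*x = -27.
Step 3. [-3*x = -27] -3 out front; divide by -3 ⇒ div: x = 9.

Answer: x ∈ {9}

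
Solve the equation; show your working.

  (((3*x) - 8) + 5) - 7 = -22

Step 1. [(((3*x) - 8) + 5) - 7 = -22] peel the -7: add 7 from each side. So sub: ((3*x) - 8) + 5 = -15.
Step 2. [((3*x) - 8) + 5 = -15] the outer +5 inverts by subtracting 5, so sub: (3*x) - 8 = -20.
Step 3. [(3*x) - 8 = -20] 8 comes off first (add 8) ⇒ sub: 3*x = -12.
Step 4. [3*x = -12] LHS = 3·(…); ÷3 both sides ⇒ div: x = -4.

Answer: x ∈ {-4}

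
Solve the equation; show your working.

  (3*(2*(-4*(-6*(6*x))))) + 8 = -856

Step 1. [(3*(2*(-4*(-6*(6*x))))) + 8 = -856] peel the +8: subtract 8 from each side, so sub: 3*(2*(-4*(-6*(6*x)))) = -864.
Step 2. [3*(2*(-4*(-6*(6*x)))) = -864] LHS = 3·(…); ÷3 both sides ⇒ div: 2*(-4*(-6*(6*x))) = -288.
Step 3. [2*(-4*(-6*(6*x))) = -288] 2 out front; divide by 2. So div: -4*(-6*(6*x)) = -144.
Step 4. [-4*(-6*(6*x)) = -144] leading coefficient -4: divide by -4, so div: -6*(6*x) = 36.
Step 5. [-6*(6*x) = 36] LHS = -6·(…); ÷-6 both sides ⇒ div: 6*x = -6.
Step 6. [6*x = -6] 6 out front; divide by 6, so div: x = -1.

Answer: x ∈ {-1}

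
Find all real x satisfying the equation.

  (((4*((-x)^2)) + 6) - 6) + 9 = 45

Step 1. [(((4*((-x)^2)) + 6) - 6) + 9 = 45] +9 is outermost — subtract 9 both sides ⇒ sub: ((4*((-x)^2)) + 6) - 6 = 36.
Step 2. [((4*((-x)^2)) + 6) - 6 = 36] add 6: x sits inside (… - 6). So sub: (4*((-x)^2)) + 6 = 42.
Step 3. [(4*((-x)^2)) + 6 = 42] peel the +6: subtract 6 from each side ⇒ sub: 4*((-x)^2) = 36.
Step 4. [4*((-x)^2) = 36] leading coefficient 4: divide by 4, so div: (-x)^2 = 9.
Step 5. [(-x)^2 = 9] LHS squared, RHS 9 ≥ 0: apply √ (±) ⇒ sqrt: -x = 3 or -3.
Step 6. [-x = 3 or -3] flip signs both sides. So neg: x = -3 or 3.

Answer: x ∈ {-3, 3}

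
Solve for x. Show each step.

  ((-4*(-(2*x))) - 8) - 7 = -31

Step 1. [((-4*(-(2*x))) - 8) - 7 = -31] peel the -7: add 7 from each side ⇒ sub: (-4*(-(2*x))) - 8 = -24.
Step 2. [(-4*(-(2*x))) - 8 = -24] -4 divides every term; factor it out, so factor: (-(2*x)) + 2 = 6.
Step 3. [(-(2*x)) + 2 = 6] peel the +2: subtract 2 from each side ⇒ sub: -(2*x) = 4.
Step 4. [-(2*x) = 4] leading − — multiply by −1. So neg: 2*x = -4.
Step 5. [2*x = -4] 2 out front; divide by 2, so div: x = -2.

Answer: x ∈ {-2}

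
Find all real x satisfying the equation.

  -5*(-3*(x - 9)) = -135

Step 1. [-5*(-3*(x - 9)) = -135] -5 out front; divide by -5, so div: -3*(x - 9) = 27.
Step 2. [-3*(x - 9) = 27] -3 out front; divide by -3, so div: x - 9 = -9.
Step 3. [x - 9 = -9] the outer -9 inverts by adding 9. So sub: x = 0.

Answer: x ∈ {0}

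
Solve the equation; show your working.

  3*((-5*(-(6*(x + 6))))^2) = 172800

Step 1. [3*((-5*(-(6*(x + 6))))^2) = 172800] LHS = 3·(…); ÷3 both sides ⇒ div: (-5*(-(6*(x + 6))))^2 = 57600.
Step 2. [(-5*(-(6*(x + 6))))^2 = 57600] √ both sides: 57600 ≥ 0 gives two branches ⇒ sqrt: -5*(-(6*(x + 6))) = 240 or -240.
Step 3. [-5*(-(6*(x + 6))) = 240 or -240] leading coefficient -5: divide by -5 ⇒ div: -(6*(x + 6)) = -48 or 48.
Step 4. [-(6*(x + 6)) = -48 or 48] LHS negated; negate both sides. So neg: 6*(x + 6) = 48 or -48.
Step 5. [6*(x + 6) = 48 or -48] 6·(inner) — divide through by 6, so div: x + 6 = 8 or -8.
Step 6. [x + 6 = 8 or -8] +6 is outermost — subtract 6 both sides. So sub: x = 2 or -14.

Answer: x ∈ {-14, 2}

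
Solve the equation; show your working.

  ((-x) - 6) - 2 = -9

Step 1. [((-x) - 6) - 2 = -9] peel the -2: add 2 from each side ⇒ sub: (-x) - 6 = -7.
Step 2. [(-x) - 6 = -7] 6 comes off first (add 6). So sub: -x = -1.
Step 3. [-x = -1] flip signs both sides ⇒ neg: x = 1.

Answer: x ∈ {1}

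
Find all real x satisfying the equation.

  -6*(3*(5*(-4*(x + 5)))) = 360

Step 1. [-6*(3*(5*(-4*(x + 5)))) = 360] LHS = -6·(…); ÷-6 both sides. So div: 3*(5*(-4*(x + 5))) = -60.
Step 2. [3*(5*(-4*(x + 5))) = -60] 3 out front; divide by 3, so div: 5*(-4*(x + 5)) = -20.
Step 3. [5*(-4*(x + 5)) = -20] 5·(inner) — divide through by 5. So div: -4*(x + 5) = -4.
Step 4. [-4*(x + 5) = -4] -4·(inner) — divide through by -4, so div: x + 5 = 1.
Step 5. [x + 5 = 1] peel the +5: subtract 5 from each side, so sub: x = -4.

Answer: x ∈ {-4}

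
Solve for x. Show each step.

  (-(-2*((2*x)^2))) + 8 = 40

Step 1. [(-(-2*((2*x)^2))) + 8 = 40] peel the +8: subtract 8 from each side. So sub: -(-2*((2*x)^2)) = 32.
Step 2. [-(-2*((2*x)^2)) = 32] leading − — multiply by −1. So neg: -2*((2*x)^2) = -32.
Step 3. [-2*((2*x)^2) = -32] LHS = -2·(…); ÷-2 both sides ⇒ div: (2*x)^2 = 16.
Step 4. [(2*x)^2 = 16] √ both sides: 16 ≥ 0 gives two branches. So sqrt: 2*x = 4 or -4.
Step 5. [2*x = 4 or -4] 2 out front; divide by 2 ⇒ div: x = 2 or -2.

Answer: x ∈ {-2, 2}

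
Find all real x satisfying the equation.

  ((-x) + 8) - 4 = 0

Step 1. [((-x) + 8) - 4 = 0] peel the -4: add 4 from each side, so sub: (-x) + 8 = 4.
Step 2. [(-x) + 8 = 4] +8 is outermost — subtract 8 both sides, so sub: -x = -4.
Step 3. [-x = -4] flip signs both sides, so neg: x = 4.

Answer: x ∈ {4}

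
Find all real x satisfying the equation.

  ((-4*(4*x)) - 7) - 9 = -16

Step 1. [((-4*(4*x)) - 7) - 9 = -16] 9 comes off first (add 9). So sub: (-4*(4*x)) - 7 = -7.
Step 2. [(-4*(4*x)) - 7 = -7] add 7: x sits inside (… - 7). So sub: -4*(4*x) = 0.
Step 3. [-4*(4*x) = 0] LHS = -4·(…); ÷-4 both sides, so div: 4*x = 0.
Step 4. [4*x = 0] 4 out front; divide by 4 ⇒ div: x = 0.

Answer: x ∈ {0}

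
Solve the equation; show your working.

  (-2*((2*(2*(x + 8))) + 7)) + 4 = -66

Step 1. [(-2*((2*(2*(x + 8))) + 7)) + 4 = -66] the outer +4 inverts by subtracting 4. So sub: -2*((2*(2*(x + 8))) + 7) = -70.
Step 2. [-2*((2*(2*(x + 8))) + 7) = -70] -2·(inner) — divide through by -2, so div: (2*(2*(x + 8))) + 7 = 35.
Step 3. [(2*(2*(x + 8))) + 7 = 35] peel the +7: subtract 7 from each side, so sub: 2*(2*(x + 8)) = 28.
Step 4. [2*(2*(x + 8)) = 28] divide by the outer 2 ⇒ div: 2*(x + 8) = 14.
Step 5. [2*(x + 8) = 14] LHS = 2·(…); ÷2 both sides. So div: x + 8 = 7.
Step 6. [x + 8 = 7] subtract 8: x sits inside (… + 8) ⇒ sub: x = -1.

Answer: x ∈ {-1}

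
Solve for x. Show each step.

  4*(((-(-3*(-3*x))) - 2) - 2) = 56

Step 1. [4*(((-(-3*(-3*x))) - 2) - 2) = 56] 4 out front; divide by 4 ⇒ div: ((-(-3*(-3*x))) - 2) - 2 = 14.
Step 2. [((-(-3*(-3*x))) - 2) - 2 = 14] peel the -2: add 2 from each side, so sub: (-(-3*(-3*x))) - 2 = 16.
Step 3. [(-(-3*(-3*x))) - 2 = 16] peel the -2: add 2 from each side, so sub: -(-3*(-3*x)) = 18.
Step 4. [-(-3*(-3*x)) = 18] flip signs both sides. So neg: -3*(-3*x) = -18.
Step 5. [-3*(-3*x) = -18] divide by the outer -3, so div: -3*x = 6.
Step 6. [-3*x = 6] divide by the outer -3 ⇒ div: x = -2.

Answer: x ∈ {-2}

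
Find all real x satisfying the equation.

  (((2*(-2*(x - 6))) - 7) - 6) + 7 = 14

Step 1. [(((2*(-2*(x - 6))) - 7) - 6) + 7 = 14] +7 is outermost — subtract 7 both sides ⇒ sub: ((2*(-2*(x - 6))) - 7) - 6 = 7.
Step 2. [((2*(-2*(x - 6))) - 7) - 6 = 7] 6 comes off first (add 6). So sub: (2*(-2*(x - 6))) - 7 = 13.
Step 3. [(2*(-2*(x - 6))) - 7 = 13] peel the -7: add 7 from each side ⇒ sub: 2*(-2*(x - 6)) = 20.
Step 4. [2*(-2*(x - 6)) = 20] 2·(inner) — divide through by 2. So div: -2*(x - 6) = 10.
Step 5. [-2*(x - 6) = 10] LHS = -2·(…); ÷-2 both sides, so div: x - 6 = -5.
Step 6. [x - 6 = -5] peel the -6: add 6 from each side. So sub: x = 1.

Answer: x ∈ {1}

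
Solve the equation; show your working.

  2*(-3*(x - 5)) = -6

Step 1. [2*(-3*(x - 5)) = -6] LHS = 2·(…); ÷2 both sides. So div: -3*(x - 5) = -3.
Step 2. [-3*(x - 5) = -3] leading coefficient -3: divide by -3. So div: x - 5 = 1.
Step 3. [x - 5 = 1] the outer -5 inverts by adding 5. So sub: x = 6.

Answer: x ∈ {6}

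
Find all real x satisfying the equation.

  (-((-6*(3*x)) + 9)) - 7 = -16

Step 1. [(-((-6*(3*x)) + 9)) - 7 = -16] add 7: x sits inside (… - 7). So sub: -((-6*(3*x)) + 9) = -9.
Step 2. [-((-6*(3*x)) + 9) = -9] flip signs both sides ⇒ neg: (-6*(3*x)) + 9 = 9.
Step 3. [(-6*(3*x)) + 9 = 9] the outer +9 inverts by subtracting 9 ⇒ sub: -6*(3*x) = 0.
Step 4. [-6*(3*x) = 0] LHS = -6·(…); ÷-6 both sides, so div: 3*x = 0.
Step 5. [3*x = 0] 3 out front; divide by 3 ⇒ div: x = 0.

Answer: x ∈ {0}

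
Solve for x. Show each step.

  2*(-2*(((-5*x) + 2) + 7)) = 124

Step 1. [2*(-2*(((-5*x) + 2) + 7)) = 124] LHS = 2·(…); ÷2 both sides. So div: -2*(((-5*x) + 2) + 7) = 62.
Step 2. [-2*(((-5*x) + 2) + 7) = 62] -2·(inner) — divide through by -2. So div: ((-5*x) + 2) + 7 = -31.
Step 3. [((-5*x) + 2) + 7 = -31] subtract 7: x sits inside (… + 7) ⇒ sub: (-5*x) + 2 = -38.
Step 4. [(-5*x) + 2 = -38] peel the +2: subtract 2 from each side, so sub: -5*x = -40.
Step 5. [-5*x = -40] divide by the outer -5. So div: x = 8.

Answer: x ∈ {8}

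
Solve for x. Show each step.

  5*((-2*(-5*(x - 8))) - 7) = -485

Step 1. [5*((-2*(-5*(x - 8))) - 7) = -485] LHS = 5·(…); ÷5 both sides, so div: (-2*(-5*(x - 8))) - 7 = -97.
Step 2. [(-2*(-5*(x - 8))) - 7 = -97] -7 is outermost — add 7 both sides. So sub: -2*(-5*(x - 8)) = -90.
Step 3. [-2*(-5*(x - 8)) = -90] -2·(inner) — divide through by -2. So div: -5*(x - 8) = 45.
Step 4. [-5*(x - 8) = 45] leading coefficient -5: divide by -5, so div: x - 8 = -9.
Step 5. [x - 8 = -9] 8 comes off first (add 8) ⇒ sub: x = -1.

Answer: x ∈ {-1}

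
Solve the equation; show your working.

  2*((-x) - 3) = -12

Step 1. [2*((-x) - 3) = -12] divide by the outer 2. So div: (-x) - 3 = -6.
Step 2. [(-x) - 3 = -6] add 3: x sits inside (… - 3) ⇒ sub: -x = -3.
Step 3. [-x = -3] leading − — multiply by −1 ⇒ neg: x = 3.

Answer: x ∈ {3}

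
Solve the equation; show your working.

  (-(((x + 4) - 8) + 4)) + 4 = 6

Step 1. [(-(((x + 4) - 8) + 4)) + 4 = 6] peel the +4: subtract 4 from each side. So sub: -(((x + 4) - 8) + 4) = 2.
Step 2. [-(((x + 4) - 8) + 4) = 2] LHS negated; negate both sides ⇒ neg: ((x + 4) - 8) + 4 = -2.
Step 3. [((x + 4) - 8) + 4 = -2] +4 is outermost — subtract 4 both sides, so sub: (x + 4) - 8 = -6.
Step 4. [(x + 4) - 8 = -6] -8 is outermost — add 8 both sides, so sub: x + 4 = 2.
Step 5. [x + 4 = 2] 4 comes off first (subtract 4). So sub: x = -2.

Answer: x ∈ {-2}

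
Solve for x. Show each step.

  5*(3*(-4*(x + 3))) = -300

Step 1. [5*(3*(-4*(x + 3))) = -300] leading coefficient 5: divide by 5. So div: 3*(-4*(x + 3)) = -60.
Step 2. [3*(-4*(x + 3)) = -60] 3 out front; divide by 3. So div: -4*(x + 3) = -20.
Step 3. [-4*(x + 3) = -20] leading coefficient -4: divide by -4. So div: x + 3 = 5.
Step 4. [x + 3 = 5] +3 is outermost — subtract 3 both sides ⇒ sub: x = 2.

Answer: x ∈ {2}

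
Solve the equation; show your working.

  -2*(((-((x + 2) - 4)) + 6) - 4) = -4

Step 1. [-2*(((-((x + 2) - 4)) + 6) - 4) = -4] LHS = -2·(…); ÷-2 both sides ⇒ div: ((-((x + 2) - 4)) + 6) - 4 = 2.
Step 2. [((-((x + 2) - 4)) + 6) - 4 = 2] 4 comes off first (add 4), so sub: (-((x + 2) - 4)) + 6 = 6.
Step 3. [(-((x + 2) - 4)) + 6 = 6] 6 comes off first (subtract 6) ⇒ sub: -((x + 2) - 4) = 0.
Step 4. [-((x + 2) - 4) = 0] LHS negated; negate both sides ⇒ neg: (x + 2) - 4 = 0.
Step 5. [(x + 2) - 4 = 0] peel the -4: add 4 from each side. So sub: x + 2 = 4.
Step 6. [x + 2 = 4] +2 is outermost — subtract 2 both sides, so sub: x = 2.

Answer: x ∈ {2}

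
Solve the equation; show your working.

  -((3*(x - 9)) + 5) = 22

Step 1. [-((3*(x - 9)) + 5) = 22] LHS negated; negate both sides, so neg: (3*(x - 9)) + 5 = -22.
Step 2. [(3*(x - 9)) + 5 = -22] +5 is outermost — subtract 5 both sides. So sub: 3*(x - 9) = -27.
Step 3. [3*(x - 9) = -27] 3 out front; divide by 3, so div: x - 9 = -9.
Step 4. [x - 9 = -9] the outer -9 inverts by adding 9. So sub: x = 0.

Answer: x ∈ {0}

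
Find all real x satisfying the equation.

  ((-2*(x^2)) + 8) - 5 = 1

Step 1. [((-2*(x^2)) + 8) - 5 = 1] peel the -5: add 5 from each side. So sub: (-2*(x^2)) + 8 = 6.
Step 2. [(-2*(x^2)) + 8 = 6] +8 is outermost — subtract 8 both sides. So sub: -2*(x^2) = -2.
Step 3. [-2*(x^2) = -2] -2 out front; divide by -2, so div: x^2 = 1.
Step 4. [x^2 = 1] √ both sides: 1 ≥ 0 gives two branches, so sqrt: x = 1 or -1.

Answer: x ∈ {-1, 1}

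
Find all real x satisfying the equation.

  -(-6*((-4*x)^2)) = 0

Step 1. [-(-6*((-4*x)^2)) = 0] LHS negated; negate both sides. So neg: -6*((-4*x)^2) = 0.
Step 2. [-6*((-4*x)^2) = 0] leading coefficient -6: divide by -6. So div: (-4*x)^2 = 0.
Step 3. [(-4*x)^2 = 0] LHS squared, RHS 0 ≥ 0: apply √ (±), so sqrt: -4*x = 0.
Step 4. [-4*x = 0] -4 out front; divide by -4 ⇒ div: x = 0.

Answer: x ∈ {0}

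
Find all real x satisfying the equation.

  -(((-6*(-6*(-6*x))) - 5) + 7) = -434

Step 1. [-(((-6*(-6*(-6*x))) - 5) + 7) = -434] leading − — multiply by −1 ⇒ neg: ((-6*(-6*(-6*x))) - 5) + 7 = 434.
Step 2. [((-6*(-6*(-6*x))) - 5) + 7 = 434] 7 comes off first (subtract 7) ⇒ sub: (-6*(-6*(-6*x))) - 5 = 427.
Step 3. [(-6*(-6*(-6*x))) - 5 = 427] peel the -5: add 5 from each side ⇒ sub: -6*(-6*(-6*x)) = 432.
Step 4. [-6*(-6*(-6*x)) = 432] -6·(inner) — divide through by -6. So div: -6*(-6*x) = -72.
Step 5. [-6*(-6*x) = -72] leading coefficient -6: divide by -6 ⇒ div: -6*x = 12.
Step 6. [-6*x = 12] LHS = -6·(…); ÷-6 both sides. So div: x = -2.

Answer: x ∈ {-2}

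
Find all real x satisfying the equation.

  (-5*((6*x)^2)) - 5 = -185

Step 1. [(-5*((6*x)^2)) - 5 = -185] -5 | LHS and -5 | -185: pull -5 out ⇒ factor: ((6*x)^2) + 1 = 37.
Step 2. [((6*x)^2) + 1 = 37] the outer +1 inverts by subtracting 1 ⇒ sub: (6*x)^2 = 36.
Step 3. [(6*x)^2 = 36] √ both sides: 36 ≥ 0 gives two branches. So sqrt: 6*x = 6 or -6.
Step 4. [6*x = 6 or -6] LHS = 6·(…); ÷6 both sides, so div: x = 1 or -1.

Answer: x ∈ {-1, 1}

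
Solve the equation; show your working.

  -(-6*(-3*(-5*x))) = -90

Step 1. [-(-6*(-3*(-5*x))) = -90] flip signs both sides ⇒ neg: -6*(-3*(-5*x)) = 90.
Step 2. [-6*(-3*(-5*x)) = 90] divide by the outer -6, so div: -3*(-5*x) = -15.
Step 3. [-3*(-5*x) = -15] -3 out front; divide by -3. So div: -5*x = 5.
Step 4. [-5*x = 5] -5·(inner) — divide through by -5, so div: x = -1.

Answer: x ∈ {-1}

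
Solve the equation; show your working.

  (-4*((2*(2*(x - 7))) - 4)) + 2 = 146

Step 1. [(-4*((2*(2*(x - 7))) - 4)) + 2 = 146] subtract 2: x sits inside (… + 2), so sub: -4*((2*(2*(x - 7))) - 4) = 144.
Step 2. [-4*((2*(2*(x - 7))) - 4) = 144] -4·(inner) — divide through by -4. So div: (2*(2*(x - 7))) - 4 = -36.
Step 3. [(2*(2*(x - 7))) - 4 = -36] -4 is outermost — add 4 both sides, so sub: 2*(2*(x - 7)) = -32.
Step 4. [2*(2*(x - 7)) = -32] leading coefficient 2: divide by 2 ⇒ div: 2*(x - 7) = -16.
Step 5. [2*(x - 7) = -16] 2·(inner) — divide through by 2. So div: x - 7 = -8.
Step 6. [x - 7 = -8] the outer -7 inverts by adding 7. So sub: x = -1.

Answer: x ∈ {-1}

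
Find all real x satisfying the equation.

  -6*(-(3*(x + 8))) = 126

Step 1. [-6*(-(3*(x + 8))) = 126] divide by the outer -6 ⇒ div: -(3*(x + 8)) = -21.
Step 2. [-(3*(x + 8)) = -21] LHS negated; negate both sides, so neg: 3*(x + 8) = 21.
Step 3. [3*(x + 8) = 21] leading coefficient 3: divide by 3. So div: x + 8 = 7.
Step 4. [x + 8 = 7] subtract 8: x sits inside (… + 8). So sub: x = -1.

Answer: x ∈ {-1}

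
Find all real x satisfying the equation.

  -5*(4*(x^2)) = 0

Step 1. [-5*(4*(x^2)) = 0] -5·(inner) — divide through by -5, so div: 4*(x^2) = 0.
Step 2. [4*(x^2) = 0] divide by the outer 4. So div: x^2 = 0.
Step 3. [x^2 = 0] LHS squared, RHS 0 ≥ 0: apply √ (±) ⇒ sqrt: x = 0.

Answer: x ∈ {0}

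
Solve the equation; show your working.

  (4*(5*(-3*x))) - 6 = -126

Step 1. [(4*(5*(-3*x))) - 6 = -126] peel the -6: add 6 from each side, so sub: 4*(5*(-3*x)) = -120.
Step 2. [4*(5*(-3*x)) = -120] 4 out front; divide by 4, so div: 5*(-3*x) = -30.
Step 3. [5*(-3*x) = -30] LHS = 5·(…); ÷5 both sides ⇒ div: -3*x = -6.
Step 4. [-3*x = -6] -3·(inner) — divide through by -3 ⇒ div: x = 2.

Answer: x ∈ {2}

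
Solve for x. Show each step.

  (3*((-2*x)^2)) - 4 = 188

Step 1. [(3*((-2*x)^2)) - 4 = 188] the outer -4 inverts by adding 4. So sub: 3*((-2*x)^2) = 192.
Step 2. [3*((-2*x)^2) = 192] divide by the outer 3 ⇒ div: (-2*x)^2 = 64.
Step 3. [(-2*x)^2 = 64] 64 ≥ 0, LHS is (·)² — take ±√. So sqrt: -2*x = 8 or -8.
Step 4. [-2*x = 8 or -8] leading coefficient -2: divide by -2 ⇒ div: x = -4 or 4.

Answer: x ∈ {-4, 4}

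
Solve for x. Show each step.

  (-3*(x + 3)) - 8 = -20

Step 1. [(-3*(x + 3)) - 8 = -20] peel the -8: add 8 from each side ⇒ sub: -3*(x + 3) = -12.
Step 2. [-3*(x + 3) = -12] -3·(inner) — divide through by -3. So div: x + 3 = 4.
Step 3. [x + 3 = 4] 3 comes off first (subtract 3), so sub: x = 1.

Answer: x ∈ {1}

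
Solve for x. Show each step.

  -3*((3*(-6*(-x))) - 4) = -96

Step 1. [-3*((3*(-6*(-x))) - 4) = -96] LHS = -3·(…); ÷-3 both sides ⇒ div: (3*(-6*(-x))) - 4 = 32.
Step 2. [(3*(-6*(-x))) - 4 = 32] add 4: x sits inside (… - 4) ⇒ sub: 3*(-6*(-x)) = 36.
Step 3. [3*(-6*(-x)) = 36] 3·(inner) — divide through by 3 ⇒ div: -6*(-x) = 12.
Step 4. [-6*(-x) = 12] leading coefficient -6: divide by -6 ⇒ div: -x = -2.
Step 5. [-x = -2] flip signs both sides, so neg: x = 2.

Answer: x ∈ {2}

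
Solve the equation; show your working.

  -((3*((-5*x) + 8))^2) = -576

Step 1. [-((3*((-5*x) + 8))^2) = -576] LHS negated; negate both sides ⇒ neg: (3*((-5*x) + 8))^2 = 576.
Step 2. [(3*((-5*x) + 8))^2 = 576] LHS squared, RHS 576 ≥ 0: apply √ (±), so sqrt: 3*((-5*x) + 8) = 24 or -24.
Step 3. [3*((-5*x) + 8) = 24 or -24] divide by the outer 3 ⇒ div: (-5*x) + 8 = 8 or -8.
Step 4. [(-5*x) + 8 = 8 or -8] subtract 8: x sits inside (… + 8) ⇒ sub: -5*x = 0 or -16.
Step 5. [-5*x = 0 or -16] LHS = -5·(…); ÷-5 both sides, so div: x = 0 or 16/5.

Answer: x ∈ {0, 16/5}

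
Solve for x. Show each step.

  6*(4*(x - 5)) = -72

Step 1. [6*(4*(x - 5)) = -72] divide by the outer 6. So div: 4*(x - 5) = -12.
Step 2. [4*(x - 5) = -12] 4·(inner) — divide through by 4, so div: x - 5 = -3.
Step 3. [x - 5 = -3] 5 comes off first (add 5), so sub: x = 2.

Answer: x ∈ {2}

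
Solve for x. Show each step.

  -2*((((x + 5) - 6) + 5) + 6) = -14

Step 1. [-2*((((x + 5) - 6) + 5) + 6) = -14] LHS = -2·(…); ÷-2 both sides. So div: (((x + 5) - 6) + 5) + 6 = 7.
Step 2. [(((x + 5) - 6) + 5) + 6 = 7] subtract 6: x sits inside (… + 6) ⇒ sub: ((x + 5) - 6) + 5 = 1.
Step 3. [((x + 5) - 6) + 5 = 1] +5 is outermost — subtract 5 both sides, so sub: (x + 5) - 6 = -4.
Step 4. [(x + 5) - 6 = -4] peel the -6: add 6 from each side ⇒ sub: x + 5 = 2.
Step 5. [x + 5 = 2] subtract 5: x sits inside (… + 5), so sub: x = -3.

Answer: x ∈ {-3}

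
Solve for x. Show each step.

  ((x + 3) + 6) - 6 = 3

Step 1. [((x + 3) + 6) - 6 = 3] the outer -6 inverts by adding 6 ⇒ sub: (x + 3) + 6 = 9.
Step 2. [(x + 3) + 6 = 9] the outer +6 inverts by subtracting 6, so sub: x + 3 = 3.
Step 3. [x + 3 = 3] subtract 3: x sits inside (… + 3) ⇒ sub: x = 0.

Answer: x ∈ {0}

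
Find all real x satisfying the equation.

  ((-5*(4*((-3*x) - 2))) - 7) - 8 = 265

Step 1. [((-5*(4*((-3*x) - 2))) - 7) - 8 = 265] the outer -8 inverts by adding 8 ⇒ sub: (-5*(4*((-3*x) - 2))) - 7 = 273.
Step 2. [(-5*(4*((-3*x) - 2))) - 7 = 273] peel the -7: add 7 from each side, so sub: -5*(4*((-3*x) - 2)) = 280.
Step 3. [-5*(4*((-3*x) - 2)) = 280] -5·(inner) — divide through by -5, so div: 4*((-3*x) - 2) = -56.
Step 4. [4*((-3*x) - 2) = -56] leading coefficient 4: divide by 4. So div: (-3*x) - 2 = -14.
Step 5. [(-3*x) - 2 = -14] the outer -2 inverts by adding 2 ⇒ sub: -3*x = -12.
Step 6. [-3*x = -12] -3·(inner) — divide through by -3 ⇒ div: x = 4.

Answer: x ∈ {4}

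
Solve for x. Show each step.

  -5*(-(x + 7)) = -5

Step 1. [-5*(-(x + 7)) = -5] LHS = -5·(…); ÷-5 both sides. So div: -(x + 7) = 1.
Step 2. [-(x + 7) = 1] LHS negated; negate both sides ⇒ neg: x + 7 = -1.
Step 3. [x + 7 = -1] 7 comes off first (subtract 7), so sub: x = -8.

Answer: x ∈ {-8}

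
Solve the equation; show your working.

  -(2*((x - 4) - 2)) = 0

Step 1. [-(2*((x - 4) - 2)) = 0] LHS negated; negate both sides. So neg: 2*((x - 4) - 2) = 0.
Step 2. [2*((x - 4) - 2) = 0] divide by the outer 2. So div: (x - 4) - 2 = 0.
Step 3. [(x - 4) - 2 = 0] -2 is outermost — add 2 both sides ⇒ sub: x - 4 = 2.
Step 4. [x - 4 = 2] peel the -4: add 4 from each side, so sub: x = 6.

Answer: x ∈ {6}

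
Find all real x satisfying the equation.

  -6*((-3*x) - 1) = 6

Step 1. [-6*((-3*x) - 1) = 6] -6·(inner) — divide through by -6, so div: (-3*x) - 1 = -1.
Step 2. [(-3*x) - 1 = -1] peel the -1: add 1 from each side. So sub: -3*x = 0.
Step 3. [-3*x = 0] divide by the outer -3, so div: x = 0.

Answer: x ∈ {0}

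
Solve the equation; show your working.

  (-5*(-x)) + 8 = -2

Step 1. [(-5*(-x)) + 8 = -2] +8 is outermost — subtract 8 both sides. So sub: -5*(-x) = -10.
Step 2. [-5*(-x) = -10] -5 out front; divide by -5, so div: -x = 2.
Step 3. [-x = 2] LHS negated; negate both sides. So neg: x = -2.

Answer: x ∈ {-2}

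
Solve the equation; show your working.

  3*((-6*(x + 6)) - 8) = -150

Step 1. [3*((-6*(x + 6)) - 8) = -150] 3 out front; divide by 3, so div: (-6*(x + 6)) - 8 = -50.
Step 2. [(-6*(x + 6)) - 8 = -50] peel the -8: add 8 from each side. So sub: -6*(x + 6) = -42.
Step 3. [-6*(x + 6) = -42] leading coefficient -6: divide by -6. So div: x + 6 = 7.
Step 4. [x + 6 = 7] peel the +6: subtract 6 from each side ⇒ sub: x = 1.

Answer: x ∈ {1}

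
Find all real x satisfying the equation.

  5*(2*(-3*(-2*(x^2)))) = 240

Step 1. [5*(2*(-3*(-2*(x^2)))) = 240] leading coefficient 5: divide by 5, so div: 2*(-3*(-2*(x^2))) = 48.
Step 2. [2*(-3*(-2*(x^2))) = 48] divide by the outer 2 ⇒ div: -3*(-2*(x^2)) = 24.
Step 3. [-3*(-2*(x^2)) = 24] LHS = -3·(…); ÷-3 both sides ⇒ div: -2*(x^2) = -8.
Step 4. [-2*(x^2) = -8] -2·(inner) — divide through by -2 ⇒ div: x^2 = 4.
Step 5. [x^2 = 4] √ both sides: 4 ≥ 0 gives two branches. So sqrt: x = 2 or -2.

Answer: x ∈ {-2, 2}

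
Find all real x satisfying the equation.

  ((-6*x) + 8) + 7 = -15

Step 1. [((-6*x) + 8) + 7 = -15] peel the +7: subtract 7 from each side ⇒ sub: (-6*x) + 8 = -22.
Step 2. [(-6*x) + 8 = -22] subtract 8: x sits inside (… + 8), so sub: -6*x = -30.
Step 3. [-6*x = -30] leading coefficient -6: divide by -6 ⇒ div: x = 5.

Answer: x ∈ {5}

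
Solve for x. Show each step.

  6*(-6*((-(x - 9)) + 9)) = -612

Step 1. [6*(-6*((-(x - 9)) + 9)) = -612] LHS = 6·(…); ÷6 both sides, so div: -6*((-(x - 9)) + 9) = -102.
Step 2. [-6*((-(x - 9)) + 9) = -102] -6 out front; divide by -6, so div: (-(x - 9)) + 9 = 17.
Step 3. [(-(x - 9)) + 9 = 17] 9 comes off first (subtract 9), so sub: -(x - 9) = 8.
Step 4. [-(x - 9) = 8] leading − — multiply by −1, so neg: x - 9 = -8.
Step 5. [x - 9 = -8] the outer -9 inverts by adding 9 ⇒ sub: x = 1.

Answer: x ∈ {1}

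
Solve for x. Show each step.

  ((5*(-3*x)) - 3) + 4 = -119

Step 1. [((5*(-3*x)) - 3) + 4 = -119] +4 is outermost — subtract 4 both sides. So sub: (5*(-3*x)) - 3 = -123.
Step 2. [(5*(-3*x)) - 3 = -123] peel the -3: add 3 from each side ⇒ sub: 5*(-3*x) = -120.
Step 3. [5*(-3*x) = -120] 5 out front; divide by 5 ⇒ div: -3*x = -24.
Step 4. [-3*x = -24] -3·(inner) — divide through by -3, so div: x = 8.

Answer: x ∈ {8}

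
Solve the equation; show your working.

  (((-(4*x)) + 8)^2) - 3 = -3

Step 1. [(((-(4*x)) + 8)^2) - 3 = -3] the outer -3 inverts by adding 3, so sub: ((-(4*x)) + 8)^2 = 0.
Step 2. [((-(4*x)) + 8)^2 = 0] 0 ≥ 0, LHS is (·)² — take ±√. So sqrt: (-(4*x)) + 8 = 0.
Step 3. [(-(4*x)) + 8 = 0] the outer +8 inverts by subtracting 8 ⇒ sub: -(4*x) = -8.
Step 4. [-(4*x) = -8] LHS negated; negate both sides, so neg: 4*x = 8.
Step 5. [4*x = 8] leading coefficient 4: divide by 4, so div: x = 2.

Answer: x ∈ {2}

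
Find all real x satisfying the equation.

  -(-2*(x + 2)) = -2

Step 1. [-(-2*(x + 2)) = -2] leading − — multiply by −1, so neg: -2*(x + 2) = 2.
Step 2. [-2*(x + 2) = 2] leading coefficient -2: divide by -2. So div: x + 2 = -1.
Step 3. [x + 2 = -1] +2 is outermost — subtract 2 both sides, so sub: x = -3.

Answer: x ∈ {-3}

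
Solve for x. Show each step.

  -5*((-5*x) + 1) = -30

Step 1. [-5*((-5*x) + 1) = -30] leading coefficient -5: divide by -5 ⇒ div: (-5*x) + 1 = 6.
Step 2. [(-5*x) + 1 = 6] subtract 1: x sits inside (… + 1), so sub: -5*x = 5.
Step 3. [-5*x = 5] -5·(inner) — divide through by -5 ⇒ div: x = -1.

Answer: x ∈ {-1}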